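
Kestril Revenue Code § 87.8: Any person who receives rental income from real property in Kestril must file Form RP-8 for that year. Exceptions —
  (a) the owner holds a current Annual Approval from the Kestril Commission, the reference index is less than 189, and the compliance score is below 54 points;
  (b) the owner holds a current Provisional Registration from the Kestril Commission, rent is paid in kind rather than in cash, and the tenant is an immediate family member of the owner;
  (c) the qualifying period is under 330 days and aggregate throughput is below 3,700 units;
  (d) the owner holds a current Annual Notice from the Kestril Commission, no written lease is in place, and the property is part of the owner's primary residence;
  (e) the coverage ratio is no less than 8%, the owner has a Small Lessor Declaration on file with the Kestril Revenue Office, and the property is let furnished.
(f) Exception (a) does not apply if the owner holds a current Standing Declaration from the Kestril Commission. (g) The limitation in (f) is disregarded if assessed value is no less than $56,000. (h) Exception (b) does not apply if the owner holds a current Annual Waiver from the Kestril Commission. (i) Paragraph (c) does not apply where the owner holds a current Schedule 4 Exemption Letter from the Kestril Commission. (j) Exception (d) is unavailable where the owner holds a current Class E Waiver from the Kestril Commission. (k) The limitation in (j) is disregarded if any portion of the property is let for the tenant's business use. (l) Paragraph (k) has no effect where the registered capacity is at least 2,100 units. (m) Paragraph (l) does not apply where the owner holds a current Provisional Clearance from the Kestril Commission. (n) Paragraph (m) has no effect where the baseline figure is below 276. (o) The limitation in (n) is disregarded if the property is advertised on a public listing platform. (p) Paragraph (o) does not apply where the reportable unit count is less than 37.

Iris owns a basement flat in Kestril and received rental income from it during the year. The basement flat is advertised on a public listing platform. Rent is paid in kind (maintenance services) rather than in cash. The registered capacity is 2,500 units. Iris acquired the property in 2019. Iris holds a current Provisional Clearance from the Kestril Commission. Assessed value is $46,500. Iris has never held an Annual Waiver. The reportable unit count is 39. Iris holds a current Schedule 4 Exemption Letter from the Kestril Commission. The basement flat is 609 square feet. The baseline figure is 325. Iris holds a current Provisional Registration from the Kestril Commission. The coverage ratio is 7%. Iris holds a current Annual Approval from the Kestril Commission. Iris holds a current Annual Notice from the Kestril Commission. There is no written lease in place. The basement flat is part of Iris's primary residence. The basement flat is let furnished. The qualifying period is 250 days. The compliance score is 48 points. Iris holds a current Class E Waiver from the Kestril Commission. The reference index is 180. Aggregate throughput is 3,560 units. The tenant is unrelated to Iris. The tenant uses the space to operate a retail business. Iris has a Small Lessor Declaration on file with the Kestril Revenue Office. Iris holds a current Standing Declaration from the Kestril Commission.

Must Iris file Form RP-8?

No — exception (d) applies; Iris is not required to file Form RP-8.

All of (a)'s requirements are met (a current Annual Approval is held; the reference index is 180, less than the 189 limit; the compliance score is 48 points, below the 54 points limit). However, paragraphs (f)–(g) must be considered: (f) operates against (a): a current Standing Declaration is held. (g), which would lift (f), is inapplicable — assessed value is $46,500, short of $56,000. Exception (a) does not apply.
Exception (b) fails — the tenant is unrelated to the owner.
Exception (c): the qualifying period is 250 days, under the 330 days limit; aggregate throughput is 3,560 units, below the 3,700 units limit — every condition holds. But applying paragraph (i): (i) applies — a current Schedule 4 Exemption Letter is held. Exception (c) does not apply.
Exception (d)'s conditions are all satisfied: a current Annual Notice is held; there is no written lease; the basement flat is part of the primary residence. Applying paragraphs (j)–(p): (j) would limit (d) — a current Class E Waiver is held — but (k) sets (j) aside: (k) operates against (j): the space is let for business use. (l) applies (the registered capacity is 2,500 units, meeting the 2,100 units threshold), but is overridden by (m): (m) operates against (l): a current Provisional Clearance is held. (n), which would lift (m), does not operate here — the baseline figure is 325, not below 276. (d) remains available.
Exception (e) fails — the coverage ratio is 7%, short of 8%.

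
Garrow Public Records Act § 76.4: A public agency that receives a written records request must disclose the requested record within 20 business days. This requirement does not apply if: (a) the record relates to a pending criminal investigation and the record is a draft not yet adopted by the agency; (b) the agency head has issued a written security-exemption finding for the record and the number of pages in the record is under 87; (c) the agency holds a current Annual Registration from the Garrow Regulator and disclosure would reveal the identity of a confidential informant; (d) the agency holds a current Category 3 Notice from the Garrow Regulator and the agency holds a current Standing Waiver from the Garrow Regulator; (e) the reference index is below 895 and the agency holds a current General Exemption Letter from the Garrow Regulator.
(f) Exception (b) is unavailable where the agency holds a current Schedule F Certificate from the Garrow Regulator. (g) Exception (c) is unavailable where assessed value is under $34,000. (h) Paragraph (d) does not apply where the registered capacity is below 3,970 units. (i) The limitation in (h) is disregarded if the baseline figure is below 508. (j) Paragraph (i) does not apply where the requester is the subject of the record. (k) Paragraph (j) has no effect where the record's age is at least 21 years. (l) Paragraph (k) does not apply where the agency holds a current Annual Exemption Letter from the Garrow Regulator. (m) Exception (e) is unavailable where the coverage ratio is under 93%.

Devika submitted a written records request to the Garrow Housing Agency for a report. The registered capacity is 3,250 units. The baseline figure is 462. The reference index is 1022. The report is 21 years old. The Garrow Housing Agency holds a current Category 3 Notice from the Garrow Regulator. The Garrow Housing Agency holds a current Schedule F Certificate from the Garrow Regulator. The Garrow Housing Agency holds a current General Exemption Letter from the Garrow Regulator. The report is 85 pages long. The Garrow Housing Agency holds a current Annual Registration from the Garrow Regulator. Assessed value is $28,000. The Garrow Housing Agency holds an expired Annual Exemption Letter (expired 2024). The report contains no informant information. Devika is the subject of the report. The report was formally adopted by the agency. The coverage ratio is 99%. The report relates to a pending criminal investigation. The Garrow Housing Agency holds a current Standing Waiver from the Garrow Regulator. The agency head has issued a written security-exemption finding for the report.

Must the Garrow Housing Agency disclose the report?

No — exception (d) applies; the Garrow Housing Agency is not required to disclose the report.

Exception (a) requires that the record is a draft not yet adopted by the agency; but the report has been formally adopted, so (a) is unavailable.
Exception (b) is satisfied on its face — a written security-exemption finding has been issued; the number of pages in the record is 85, under the 87 limit. Turning to paragraph (f): (f) is triggered — a current Schedule F Certificate is held. So (b) is unavailable.
Exception (c) requires that disclosure would reveal the identity of a confidential informant; but the report contains no informant information, so (c) is unavailable.
Exception (d): a current Category 3 Notice is held; a current Standing Waiver is held — every condition holds. Considering the limiting provisions: (h) would limit (d) — the registered capacity is 3,250 units, below the 3,970 units limit — but (i) sets (h) aside: (i) operates against (h): the baseline figure is 462, below the 508 limit. (j) would limit (i) — Devika is the subject of the report — but (k) sets (j) aside: (k) operates against (j): the record's age is 21 years, meeting the 21 years threshold. (l), which would lift (k), does not operate here — there is no Annual Exemption Letter in force. So (d) applies.
Exception (e) does not apply: the reference index is 1,022, not below 895.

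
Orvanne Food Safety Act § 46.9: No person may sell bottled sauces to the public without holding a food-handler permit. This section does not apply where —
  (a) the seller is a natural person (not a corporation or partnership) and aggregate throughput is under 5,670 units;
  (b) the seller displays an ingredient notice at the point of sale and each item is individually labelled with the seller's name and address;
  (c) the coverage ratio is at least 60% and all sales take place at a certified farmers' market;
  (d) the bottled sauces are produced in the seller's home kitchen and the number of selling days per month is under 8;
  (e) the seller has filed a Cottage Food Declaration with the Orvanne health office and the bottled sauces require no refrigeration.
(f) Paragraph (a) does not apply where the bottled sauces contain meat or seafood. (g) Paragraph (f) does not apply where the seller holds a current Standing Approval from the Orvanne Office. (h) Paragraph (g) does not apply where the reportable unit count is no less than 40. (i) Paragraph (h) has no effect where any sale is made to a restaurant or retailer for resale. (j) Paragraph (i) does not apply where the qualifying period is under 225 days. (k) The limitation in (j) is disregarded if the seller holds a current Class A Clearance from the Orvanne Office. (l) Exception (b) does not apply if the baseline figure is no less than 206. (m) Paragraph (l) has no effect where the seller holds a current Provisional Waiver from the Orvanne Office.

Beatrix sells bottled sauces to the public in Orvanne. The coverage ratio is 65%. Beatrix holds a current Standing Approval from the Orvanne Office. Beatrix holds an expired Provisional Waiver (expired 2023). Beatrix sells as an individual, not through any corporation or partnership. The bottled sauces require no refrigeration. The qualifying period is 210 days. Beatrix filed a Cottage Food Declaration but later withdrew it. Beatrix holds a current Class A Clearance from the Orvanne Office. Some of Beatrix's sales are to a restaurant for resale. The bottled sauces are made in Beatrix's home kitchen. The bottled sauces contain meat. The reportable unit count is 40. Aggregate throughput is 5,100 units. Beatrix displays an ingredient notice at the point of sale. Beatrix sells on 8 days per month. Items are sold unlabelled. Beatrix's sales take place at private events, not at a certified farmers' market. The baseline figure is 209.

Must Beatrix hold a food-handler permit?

No — exception (a) applies; Beatrix is not required to hold a food-handler permit.

Exception (a)'s conditions are all satisfied: the seller is a natural person; aggregate throughput is 5,100 units, under the 5,670 units limit. Under paragraphs (f)–(k): (f) would limit (a) — the bottled sauces contain meat — but (g) sets (f) aside: (g) is triggered — a current Standing Approval is held. (h) operates (the reportable unit count is 40, meeting the 40 threshold), but is displaced by (i): (i) is triggered — some sales are to a restaurant for resale. (j) would limit (i) — the qualifying period is 210 days, under the 225 days limit — but (k) sets (j) aside: (k) is triggered — a current Class A Clearance is held. So (a) applies.
Exception (b) does not apply: items are sold unlabelled.
Exception (c) does not apply: sales are at private events, not a certified farmers' market.
Exception (d) requires that the number of selling days per month is under 8; but the number of selling days per month is 8, not under 8, so (d) is unavailable.
Exception (e) requires that the seller has filed a Cottage Food Declaration with the Orvanne health office; but the Cottage Food Declaration was withdrawn, so (e) is unavailable.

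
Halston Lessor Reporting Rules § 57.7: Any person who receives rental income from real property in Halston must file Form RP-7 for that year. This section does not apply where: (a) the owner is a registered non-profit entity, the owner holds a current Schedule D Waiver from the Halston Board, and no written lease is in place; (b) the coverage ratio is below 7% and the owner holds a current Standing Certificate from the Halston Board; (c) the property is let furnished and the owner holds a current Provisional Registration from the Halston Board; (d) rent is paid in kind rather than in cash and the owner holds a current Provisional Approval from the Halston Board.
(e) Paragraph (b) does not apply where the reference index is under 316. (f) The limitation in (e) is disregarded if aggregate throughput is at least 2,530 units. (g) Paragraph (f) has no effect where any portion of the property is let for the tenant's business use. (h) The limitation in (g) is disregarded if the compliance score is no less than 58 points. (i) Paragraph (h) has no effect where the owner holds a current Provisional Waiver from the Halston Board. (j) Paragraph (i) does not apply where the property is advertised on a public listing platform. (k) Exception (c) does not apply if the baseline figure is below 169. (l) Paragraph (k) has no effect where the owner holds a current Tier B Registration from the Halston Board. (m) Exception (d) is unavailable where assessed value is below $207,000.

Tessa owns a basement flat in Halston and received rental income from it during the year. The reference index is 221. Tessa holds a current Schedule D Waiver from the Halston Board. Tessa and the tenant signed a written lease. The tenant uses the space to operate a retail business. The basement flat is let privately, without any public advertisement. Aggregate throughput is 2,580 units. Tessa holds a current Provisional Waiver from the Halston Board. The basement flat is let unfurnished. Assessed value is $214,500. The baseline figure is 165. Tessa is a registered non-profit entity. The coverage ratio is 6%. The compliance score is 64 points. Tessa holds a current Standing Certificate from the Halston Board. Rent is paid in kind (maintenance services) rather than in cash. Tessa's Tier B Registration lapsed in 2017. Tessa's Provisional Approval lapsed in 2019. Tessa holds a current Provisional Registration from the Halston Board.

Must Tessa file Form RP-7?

Yes — Tessa must file Form RP-7.

Exception (a) fails — a written lease is in place.
All of (b)'s requirements are met (the coverage ratio is 6%, below the 7% limit; a current Standing Certificate is held). But applying paragraphs (e)–(j): (e) operates against (b): the reference index is 221, under the 316 limit. (f) operates (aggregate throughput is 2,580 units, meeting the 2,530 units threshold), but is overridden by (g): (g) operates — the space is let for business use. (h) applies (the compliance score is 64 points, meeting the 58 points threshold), but yields to (i): (i) operates against (h): a current Provisional Waiver is held. (j) is inapplicable (the property is let privately without advertisement), so (i) stands. Exception (b) does not apply.
Exception (c) fails — the property is let unfurnished.
Exception (d) fails — no current Provisional Approval is held.
None of the exceptions is available; § 57.7 applies in full.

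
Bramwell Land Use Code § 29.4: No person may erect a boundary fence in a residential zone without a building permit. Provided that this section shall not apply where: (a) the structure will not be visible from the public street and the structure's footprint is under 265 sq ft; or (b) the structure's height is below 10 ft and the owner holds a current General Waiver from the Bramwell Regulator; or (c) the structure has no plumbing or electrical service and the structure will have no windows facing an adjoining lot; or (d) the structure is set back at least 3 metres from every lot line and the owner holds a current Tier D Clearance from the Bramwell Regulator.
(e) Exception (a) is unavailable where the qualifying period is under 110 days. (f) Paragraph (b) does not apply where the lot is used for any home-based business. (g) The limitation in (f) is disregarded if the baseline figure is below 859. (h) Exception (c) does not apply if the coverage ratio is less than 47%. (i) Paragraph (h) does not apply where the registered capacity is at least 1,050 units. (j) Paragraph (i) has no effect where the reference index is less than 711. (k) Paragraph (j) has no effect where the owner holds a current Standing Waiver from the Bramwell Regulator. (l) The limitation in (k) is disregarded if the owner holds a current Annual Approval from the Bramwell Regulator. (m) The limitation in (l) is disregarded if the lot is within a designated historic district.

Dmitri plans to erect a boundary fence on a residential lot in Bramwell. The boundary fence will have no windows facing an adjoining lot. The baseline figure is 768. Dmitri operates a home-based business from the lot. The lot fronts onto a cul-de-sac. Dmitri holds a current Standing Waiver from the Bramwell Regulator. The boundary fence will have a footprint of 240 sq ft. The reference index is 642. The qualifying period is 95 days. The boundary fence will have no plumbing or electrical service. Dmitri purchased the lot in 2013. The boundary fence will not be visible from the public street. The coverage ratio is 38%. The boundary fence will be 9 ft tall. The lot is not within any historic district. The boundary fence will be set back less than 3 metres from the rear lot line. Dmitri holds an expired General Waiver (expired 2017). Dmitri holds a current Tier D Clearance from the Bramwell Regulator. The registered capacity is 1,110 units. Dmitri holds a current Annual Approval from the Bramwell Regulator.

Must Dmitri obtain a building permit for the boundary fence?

Yes — Dmitri must obtain a building permit.

Exception (a): the structure will not be visible from the street; the structure's footprint is 240 sq ft, under the 265 sq ft limit — every condition holds. Turning to paragraph (e): (e) operates against (a): the qualifying period is 95 days, under the 110 days limit. So (a) is unavailable.
Exception (b) requires that the owner holds a current General Waiver from the Bramwell Regulator; but no current General Waiver is held, so (b) is unavailable.
Exception (c)'s conditions are all satisfied: there is no plumbing or electrical service; no windows face an adjoining lot. But applying paragraphs (h)–(m): (h) operates — the coverage ratio is 38%, less than the 47% limit. (i) would limit (h) — the registered capacity is 1,110 units, meeting the 1,050 units threshold — but (j) sets (i) aside: (j) is triggered — the reference index is 642, less than the 711 limit. (k) would limit (j) — a current Standing Waiver is held — but (l) sets (k) aside: (l) is triggered — a current Annual Approval is held. (m) is not triggered (the lot is not in a historic district), so (l) stands. Exception (c) does not apply.
Exception (d) does not apply: the rear setback is under 3 m.
Every exception is unavailable, so the rule governs.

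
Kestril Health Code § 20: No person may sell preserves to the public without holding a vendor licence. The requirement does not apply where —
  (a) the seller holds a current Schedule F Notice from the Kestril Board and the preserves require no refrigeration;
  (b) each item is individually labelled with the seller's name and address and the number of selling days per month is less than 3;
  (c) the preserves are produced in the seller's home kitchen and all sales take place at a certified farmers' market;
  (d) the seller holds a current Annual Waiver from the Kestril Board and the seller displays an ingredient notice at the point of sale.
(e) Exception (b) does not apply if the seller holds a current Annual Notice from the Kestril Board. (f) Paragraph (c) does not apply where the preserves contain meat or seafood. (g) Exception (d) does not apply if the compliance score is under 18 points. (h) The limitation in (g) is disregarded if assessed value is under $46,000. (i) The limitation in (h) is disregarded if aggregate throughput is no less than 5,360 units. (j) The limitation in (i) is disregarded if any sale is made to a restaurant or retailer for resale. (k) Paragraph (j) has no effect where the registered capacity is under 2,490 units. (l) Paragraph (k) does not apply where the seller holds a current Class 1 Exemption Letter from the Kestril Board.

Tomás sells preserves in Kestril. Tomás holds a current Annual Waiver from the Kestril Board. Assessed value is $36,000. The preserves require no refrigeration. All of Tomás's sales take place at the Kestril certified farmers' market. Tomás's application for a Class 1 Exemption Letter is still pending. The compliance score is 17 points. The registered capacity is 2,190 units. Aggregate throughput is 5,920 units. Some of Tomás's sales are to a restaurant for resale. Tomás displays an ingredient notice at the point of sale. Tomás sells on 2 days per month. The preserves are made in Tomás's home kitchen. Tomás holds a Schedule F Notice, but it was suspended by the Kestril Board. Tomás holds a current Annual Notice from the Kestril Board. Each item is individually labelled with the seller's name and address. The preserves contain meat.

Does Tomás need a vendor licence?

Yes — Tomás must hold a vendor licence.

Exception (a) requires that the seller holds a current Schedule F Notice from the Kestril Board; but there is no Schedule F Notice in force, so (a) is unavailable.
Exception (b): items are individually labelled; the number of selling days per month is 2, less than the 3 limit — every condition holds. But: (e) operates against (b): a current Annual Notice is held. (b) is therefore removed.
Exception (c) is satisfied on its face — the preserves are home-kitchen produced; all sales are at a certified farmers' market. But applying paragraph (f): (f) operates against (c): the preserves contain meat. So (c) is unavailable.
Exception (d): a current Annual Waiver is held; an ingredient notice is displayed — every condition holds. Turning to paragraphs (g)–(l): (g) is engaged — the compliance score is 17 points, under the 18 points limit. (h) would limit (g) — assessed value is $36,000, under the $46,000 limit — but (i) sets (h) aside: (i) operates against (h): aggregate throughput is 5,920 units, meeting the 5,360 units threshold. (j) would limit (i) — some sales are to a restaurant for resale — but (k) sets (j) aside: (k) operates — the registered capacity is 2,190 units, under the 2,490 units limit. (l) is inapplicable (there is no Class 1 Exemption Letter in force), so (k) stands. Exception (d) does not apply.
Every exception is unavailable, so the rule governs.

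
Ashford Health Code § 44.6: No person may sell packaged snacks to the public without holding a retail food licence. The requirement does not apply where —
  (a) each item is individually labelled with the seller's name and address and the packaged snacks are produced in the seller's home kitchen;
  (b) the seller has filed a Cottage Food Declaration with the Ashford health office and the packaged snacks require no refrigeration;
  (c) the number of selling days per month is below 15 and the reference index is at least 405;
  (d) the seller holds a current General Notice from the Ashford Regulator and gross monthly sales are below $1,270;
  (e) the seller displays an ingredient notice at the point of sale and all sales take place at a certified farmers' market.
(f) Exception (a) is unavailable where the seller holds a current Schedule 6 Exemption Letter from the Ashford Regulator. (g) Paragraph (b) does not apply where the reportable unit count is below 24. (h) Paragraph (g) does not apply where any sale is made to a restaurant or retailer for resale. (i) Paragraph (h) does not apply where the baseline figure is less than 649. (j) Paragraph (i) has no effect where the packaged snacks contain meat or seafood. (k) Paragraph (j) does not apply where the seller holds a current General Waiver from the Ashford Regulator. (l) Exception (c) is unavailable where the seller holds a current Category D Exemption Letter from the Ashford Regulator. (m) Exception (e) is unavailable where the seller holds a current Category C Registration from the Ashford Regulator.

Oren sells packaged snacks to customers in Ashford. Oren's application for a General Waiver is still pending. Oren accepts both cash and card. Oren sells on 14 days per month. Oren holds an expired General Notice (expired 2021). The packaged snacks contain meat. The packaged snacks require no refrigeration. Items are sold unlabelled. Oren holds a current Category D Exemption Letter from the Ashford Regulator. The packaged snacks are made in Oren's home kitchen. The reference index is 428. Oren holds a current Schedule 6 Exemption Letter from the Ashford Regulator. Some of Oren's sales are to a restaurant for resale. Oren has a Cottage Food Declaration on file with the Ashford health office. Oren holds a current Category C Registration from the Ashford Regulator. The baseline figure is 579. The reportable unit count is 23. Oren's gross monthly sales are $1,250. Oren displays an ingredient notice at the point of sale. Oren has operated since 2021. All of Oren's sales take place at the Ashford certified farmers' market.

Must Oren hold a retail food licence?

Exception (a) fails — items are sold unlabelled.
Exception (b)'s conditions are all satisfied: a Cottage Food Declaration is on file; the packaged snacks are shelf-stable. Applying paragraphs (g)–(k): (g) would limit (b) — the reportable unit count is 23, below the 24 limit — but (h) sets (g) aside: (h) operates against (g): some sales are to a restaurant for resale. (i) would limit (h) — the baseline figure is 579, less than the 649 limit — but (j) sets (i) aside: (j) applies — the packaged snacks contain meat. (k) does not operate here (the General Waiver is not current), so (j) stands. (b) remains available.
Exception (c) is satisfied on its face — the number of selling days per month is 14, below the 15 limit; the reference index is 428, meeting the 405 threshold. But: (l) operates against (c): a current Category D Exemption Letter is held. (c) is therefore removed.
Exception (d) does not apply: no current General Notice is held.
Exception (e): an ingredient notice is displayed; all sales are at a certified farmers' market — every condition holds. Turning to paragraph (m): (m) operates — a current Category C Registration is held. Exception (e) does not apply.

No — exception (b) applies; Oren is not required to hold a retail food licence.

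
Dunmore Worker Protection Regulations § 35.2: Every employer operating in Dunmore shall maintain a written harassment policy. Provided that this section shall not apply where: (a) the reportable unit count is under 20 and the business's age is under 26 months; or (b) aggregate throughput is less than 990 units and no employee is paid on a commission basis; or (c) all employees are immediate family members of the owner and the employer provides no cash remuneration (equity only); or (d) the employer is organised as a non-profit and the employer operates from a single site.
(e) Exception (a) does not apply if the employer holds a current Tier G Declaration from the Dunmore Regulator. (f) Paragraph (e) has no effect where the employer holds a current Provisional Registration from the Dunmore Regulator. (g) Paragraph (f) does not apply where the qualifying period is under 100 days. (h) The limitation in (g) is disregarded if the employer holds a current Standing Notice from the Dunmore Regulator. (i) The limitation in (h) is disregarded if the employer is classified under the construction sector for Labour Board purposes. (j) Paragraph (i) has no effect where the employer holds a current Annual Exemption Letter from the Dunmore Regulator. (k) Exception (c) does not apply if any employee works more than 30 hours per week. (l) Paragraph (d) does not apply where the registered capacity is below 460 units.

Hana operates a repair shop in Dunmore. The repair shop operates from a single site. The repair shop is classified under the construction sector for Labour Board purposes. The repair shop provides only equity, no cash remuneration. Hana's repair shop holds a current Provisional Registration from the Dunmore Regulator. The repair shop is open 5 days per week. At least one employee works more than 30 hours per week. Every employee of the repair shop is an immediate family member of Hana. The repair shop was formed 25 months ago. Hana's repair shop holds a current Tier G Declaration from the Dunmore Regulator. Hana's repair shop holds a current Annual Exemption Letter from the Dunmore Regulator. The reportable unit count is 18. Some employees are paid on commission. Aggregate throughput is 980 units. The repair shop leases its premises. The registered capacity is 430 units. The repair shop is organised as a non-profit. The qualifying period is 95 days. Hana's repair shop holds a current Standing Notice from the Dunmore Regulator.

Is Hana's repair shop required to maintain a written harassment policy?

No — exception (a) applies; Hana's repair shop is not required to maintain a written harassment policy.

Exception (a) is satisfied on its face — the reportable unit count is 18, under the 20 limit; the business's age is 25 months, under the 26 months limit. Applying paragraphs (e)–(j): (e) applies (a current Tier G Declaration is held), but is overridden by (f): (f) applies — a current Provisional Registration is held. (g) is engaged (the qualifying period is 95 days, under the 100 days limit), but is displaced by (h): (h) is triggered — a current Standing Notice is held. (i) is triggered (the repair shop is classified under the construction sector), but is overridden by (j): (j) operates against (i): a current Annual Exemption Letter is held. So (a) applies.
Exception (b) fails — some employees are paid on commission.
All of (c)'s requirements are met (every employee is an immediate family member; remuneration is equity-only). But: (k) operates — at least one employee exceeds 30 hours/week. Exception (c) does not apply.
Exception (d): the employer is a non-profit; the employer operates from a single site — every condition holds. However, paragraph (l) must be considered: (l) operates against (d): the registered capacity is 430 units, below the 460 units limit. Exception (d) does not apply.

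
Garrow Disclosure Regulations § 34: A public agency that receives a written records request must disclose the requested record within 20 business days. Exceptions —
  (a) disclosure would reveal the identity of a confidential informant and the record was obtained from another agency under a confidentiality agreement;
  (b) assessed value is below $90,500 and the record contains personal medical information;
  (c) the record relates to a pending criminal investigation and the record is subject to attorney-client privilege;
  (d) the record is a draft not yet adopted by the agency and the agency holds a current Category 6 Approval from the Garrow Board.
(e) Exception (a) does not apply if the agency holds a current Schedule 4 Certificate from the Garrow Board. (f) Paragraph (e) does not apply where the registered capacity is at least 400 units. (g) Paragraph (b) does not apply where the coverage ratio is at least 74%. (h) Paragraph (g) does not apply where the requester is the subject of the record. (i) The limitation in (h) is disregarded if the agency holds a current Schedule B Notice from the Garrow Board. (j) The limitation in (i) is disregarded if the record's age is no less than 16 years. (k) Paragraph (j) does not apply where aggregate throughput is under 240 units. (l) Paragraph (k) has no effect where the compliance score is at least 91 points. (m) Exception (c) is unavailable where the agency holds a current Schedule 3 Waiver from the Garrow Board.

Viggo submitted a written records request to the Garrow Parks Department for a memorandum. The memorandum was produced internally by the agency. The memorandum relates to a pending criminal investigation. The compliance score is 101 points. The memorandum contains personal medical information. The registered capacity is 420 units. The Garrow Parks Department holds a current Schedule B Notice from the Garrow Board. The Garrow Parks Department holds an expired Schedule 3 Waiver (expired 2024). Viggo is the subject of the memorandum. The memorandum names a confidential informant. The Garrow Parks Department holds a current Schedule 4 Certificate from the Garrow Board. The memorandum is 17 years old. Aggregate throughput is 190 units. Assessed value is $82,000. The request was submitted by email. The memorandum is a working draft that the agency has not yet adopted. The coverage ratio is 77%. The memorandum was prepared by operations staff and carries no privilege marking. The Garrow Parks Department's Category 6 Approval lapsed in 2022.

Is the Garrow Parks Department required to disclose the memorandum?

No — exception (b) applies; the Garrow Parks Department is not required to disclose the memorandum.

Exception (a) does not apply: the memorandum was produced internally.
Exception (b)'s conditions are all satisfied: assessed value is $82,000, below the $90,500 limit; the memorandum contains personal medical information. As to paragraphs (g)–(l): (g) applies (the coverage ratio is 77%, meeting the 74% threshold), but is itself disapplied by (h): (h) operates against (g): Viggo is the subject of the memorandum. (i) would limit (h) — a current Schedule B Notice is held — but (j) sets (i) aside: (j) operates against (i): the record's age is 17 years, meeting the 16 years threshold. (k) would limit (j) — aggregate throughput is 190 units, under the 240 units limit — but (l) sets (k) aside: (l) is engaged — the compliance score is 101 points, meeting the 91 points threshold. So (b) applies.
Exception (c) fails — the memorandum carries no privilege marking.
Exception (d) requires that the agency holds a current Category 6 Approval from the Garrow Board; but there is no Category 6 Approval in force, so (d) is unavailable.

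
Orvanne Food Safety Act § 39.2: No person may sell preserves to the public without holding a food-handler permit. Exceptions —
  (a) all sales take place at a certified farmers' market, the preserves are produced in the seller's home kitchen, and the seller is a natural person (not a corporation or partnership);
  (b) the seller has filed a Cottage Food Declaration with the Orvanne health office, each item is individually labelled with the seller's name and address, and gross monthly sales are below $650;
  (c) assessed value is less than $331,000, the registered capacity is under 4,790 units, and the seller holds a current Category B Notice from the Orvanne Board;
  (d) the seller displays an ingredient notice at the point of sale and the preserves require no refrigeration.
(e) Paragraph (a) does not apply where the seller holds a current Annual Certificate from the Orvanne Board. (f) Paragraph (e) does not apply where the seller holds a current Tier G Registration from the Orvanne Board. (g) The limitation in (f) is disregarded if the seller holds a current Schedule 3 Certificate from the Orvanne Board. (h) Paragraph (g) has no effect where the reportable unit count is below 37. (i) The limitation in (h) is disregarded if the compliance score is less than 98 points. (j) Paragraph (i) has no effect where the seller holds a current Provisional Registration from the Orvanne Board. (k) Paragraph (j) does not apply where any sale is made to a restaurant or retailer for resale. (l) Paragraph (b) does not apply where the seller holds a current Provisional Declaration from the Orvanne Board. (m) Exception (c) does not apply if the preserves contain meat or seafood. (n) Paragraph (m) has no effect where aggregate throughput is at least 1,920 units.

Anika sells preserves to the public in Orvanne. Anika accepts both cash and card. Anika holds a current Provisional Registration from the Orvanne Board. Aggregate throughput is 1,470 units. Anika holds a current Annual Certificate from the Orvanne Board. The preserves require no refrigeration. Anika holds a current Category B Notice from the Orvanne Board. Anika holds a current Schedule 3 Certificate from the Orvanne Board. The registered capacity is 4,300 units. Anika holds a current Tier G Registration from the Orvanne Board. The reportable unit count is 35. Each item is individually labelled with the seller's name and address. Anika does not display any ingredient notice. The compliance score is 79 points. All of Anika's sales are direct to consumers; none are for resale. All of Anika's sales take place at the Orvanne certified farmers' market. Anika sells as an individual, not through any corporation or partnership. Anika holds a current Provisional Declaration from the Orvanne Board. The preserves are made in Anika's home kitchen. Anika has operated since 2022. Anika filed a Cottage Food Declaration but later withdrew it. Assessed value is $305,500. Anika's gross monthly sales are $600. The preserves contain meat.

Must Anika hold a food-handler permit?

All of (a)'s requirements are met (all sales are at a certified farmers' market; the preserves are home-kitchen produced; the seller is a natural person). Applying paragraphs (e)–(k): (e) operates (a current Annual Certificate is held), but is displaced by (f): (f) operates against (e): a current Tier G Registration is held. (g) would limit (f) — a current Schedule 3 Certificate is held — but (h) sets (g) aside: (h) applies — the reportable unit count is 35, below the 37 limit. (i) would limit (h) — the compliance score is 79 points, less than the 98 points limit — but (j) sets (i) aside: (j) is triggered — a current Provisional Registration is held. (k), which would lift (j), is not triggered — no sales are for resale. Exception (a) stands.
Exception (b) requires that the seller has filed a Cottage Food Declaration with the Orvanne health office; but the Cottage Food Declaration was withdrawn, so (b) is unavailable.
All of (c)'s requirements are met (assessed value is $305,500, less than the $331,000 limit; the registered capacity is 4,300 units, under the 4,790 units limit; a current Category B Notice is held). However, paragraphs (m)–(n) must be considered: (m) is engaged — the preserves contain meat. (n), which would lift (m), is not engaged — aggregate throughput is 1,470 units, short of 1,920 units. So (c) is unavailable.
Exception (d) fails — no ingredient notice is displayed.

No — exception (a) applies; Anika is not required to hold a food-handler permit.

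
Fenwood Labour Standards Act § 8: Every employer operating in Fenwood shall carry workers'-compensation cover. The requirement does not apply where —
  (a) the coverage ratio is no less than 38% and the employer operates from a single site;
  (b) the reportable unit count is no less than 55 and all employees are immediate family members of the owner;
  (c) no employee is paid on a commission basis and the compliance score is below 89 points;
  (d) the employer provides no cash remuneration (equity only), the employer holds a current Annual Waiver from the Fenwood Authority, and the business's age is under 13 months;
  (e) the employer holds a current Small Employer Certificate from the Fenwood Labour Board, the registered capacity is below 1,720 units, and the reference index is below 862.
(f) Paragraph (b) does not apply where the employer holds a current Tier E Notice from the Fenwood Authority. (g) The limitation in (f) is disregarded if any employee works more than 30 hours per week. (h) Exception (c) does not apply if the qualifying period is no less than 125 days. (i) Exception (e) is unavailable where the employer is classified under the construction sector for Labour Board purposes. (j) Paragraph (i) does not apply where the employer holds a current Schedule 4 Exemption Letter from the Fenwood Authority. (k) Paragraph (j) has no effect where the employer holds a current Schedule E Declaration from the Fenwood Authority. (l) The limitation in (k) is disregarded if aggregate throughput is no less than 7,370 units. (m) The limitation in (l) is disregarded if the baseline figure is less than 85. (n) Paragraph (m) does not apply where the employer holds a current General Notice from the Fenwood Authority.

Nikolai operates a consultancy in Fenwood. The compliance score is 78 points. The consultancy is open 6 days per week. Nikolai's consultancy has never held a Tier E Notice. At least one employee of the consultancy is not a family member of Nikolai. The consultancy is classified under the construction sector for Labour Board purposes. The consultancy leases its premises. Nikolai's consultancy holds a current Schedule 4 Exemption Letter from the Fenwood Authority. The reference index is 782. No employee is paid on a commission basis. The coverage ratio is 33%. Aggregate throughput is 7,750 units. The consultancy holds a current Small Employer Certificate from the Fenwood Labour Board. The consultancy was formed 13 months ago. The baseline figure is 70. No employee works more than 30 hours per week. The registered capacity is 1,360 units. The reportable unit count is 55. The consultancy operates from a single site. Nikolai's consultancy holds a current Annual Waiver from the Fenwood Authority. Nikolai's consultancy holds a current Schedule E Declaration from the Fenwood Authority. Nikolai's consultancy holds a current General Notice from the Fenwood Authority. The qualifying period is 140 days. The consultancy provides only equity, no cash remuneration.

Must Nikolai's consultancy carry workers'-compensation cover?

No — exception (e) applies; Nikolai's consultancy is not required to carry workers'-compensation cover.

Exception (a) fails — the coverage ratio is 33%, short of 38%.
Exception (b) requires that all employees are immediate family members of the owner; but at least one employee is not a family member, so (b) is unavailable.
All of (c)'s requirements are met (no employee is paid on commission; the compliance score is 78 points, below the 89 points limit). But: (h) operates against (c): the qualifying period is 140 days, meeting the 125 days threshold. (c) is therefore removed.
Exception (d) requires that the business's age is under 13 months; but the business's age is 13 months, not under 13 months, so (d) is unavailable.
Exception (e) is satisfied on its face — a current Small Employer Certificate is held; the registered capacity is 1,360 units, below the 1,720 units limit; the reference index is 782, below the 862 limit. As to paragraphs (i)–(n): (i) would limit (e) — the consultancy is classified under the construction sector — but (j) sets (i) aside: (j) is triggered — a current Schedule 4 Exemption Letter is held. (k) is triggered (a current Schedule E Declaration is held), but is itself disapplied by (l): (l) operates against (k): aggregate throughput is 7,750 units, meeting the 7,370 units threshold. (m) would limit (l) — the baseline figure is 70, less than the 85 limit — but (n) sets (m) aside: (n) operates against (m): a current General Notice is held. So (e) applies.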